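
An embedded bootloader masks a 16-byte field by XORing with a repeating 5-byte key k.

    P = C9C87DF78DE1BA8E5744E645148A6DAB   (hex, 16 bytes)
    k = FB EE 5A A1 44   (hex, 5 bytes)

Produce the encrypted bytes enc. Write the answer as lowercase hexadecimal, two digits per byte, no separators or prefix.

32262756c91a54d4f6001dab4e2b2950

The 5-byte key repeats, so the effective keystream is fb ee 5a a1 44 fb ee 5a a1 44 fb ee 5a a1 44 fb.
byte 0: 11001001 XOR 11111011 = 00110010
byte 1: 11001000 XOR 11101110 = 00100110
byte 2: 01111101 XOR 01011010 = 00100111
byte 3: 11110111 XOR 10100001 = 01010110
byte 4: 10001101 XOR 01000100 = 11001001
byte 5: 11100001 XOR 11111011 = 00011010
byte 6: 10111010 XOR 11101110 = 01010100
byte 7: 10001110 XOR 01011010 = 11010100
byte 8: 01010111 XOR 10100001 = 11110110
byte 9: 01000100 XOR 01000100 = 00000000
byte 10: 11100110 XOR 11111011 = 00011101
byte 11: 01000101 XOR 11101110 = 10101011
byte 12: 00010100 XOR 01011010 = 01001110
byte 13: 10001010 XOR 10100001 = 00101011
byte 14: 01101101 XOR 01000100 = 00101001
byte 15: 10101011 XOR 11111011 = 01010000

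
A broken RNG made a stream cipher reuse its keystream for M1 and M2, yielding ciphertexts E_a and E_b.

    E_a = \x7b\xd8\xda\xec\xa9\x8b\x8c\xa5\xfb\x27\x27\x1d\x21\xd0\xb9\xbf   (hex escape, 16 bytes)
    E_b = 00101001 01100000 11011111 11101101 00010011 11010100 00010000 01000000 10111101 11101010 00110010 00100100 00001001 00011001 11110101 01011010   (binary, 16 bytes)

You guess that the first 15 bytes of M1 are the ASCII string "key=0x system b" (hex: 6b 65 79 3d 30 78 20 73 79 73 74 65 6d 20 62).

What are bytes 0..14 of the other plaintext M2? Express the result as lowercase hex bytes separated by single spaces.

First, E_a ⊕ E_b = (M1 ⊕ K) ⊕ (M2 ⊕ K) = M1 ⊕ M2, so the key drops out. Then M2 = (M1 ⊕ M2) ⊕ M1 over the first 15 bytes.
byte 0: (7b ⊕ 29) ⊕ 6b = 52 ⊕ 6b = 39
byte 1: (d8 ⊕ 60) ⊕ 65 = b8 ⊕ 65 = dd
byte 2: (da ⊕ df) ⊕ 79 = 05 ⊕ 79 = 7c
byte 3: (ec ⊕ ed) ⊕ 3d = 01 ⊕ 3d = 3c
byte 4: (a9 ⊕ 13) ⊕ 30 = ba ⊕ 30 = 8a
byte 5: (8b ⊕ d4) ⊕ 78 = 5f ⊕ 78 = 27
byte 6: (8c ⊕ 10) ⊕ 20 = 9c ⊕ 20 = bc
byte 7: (a5 ⊕ 40) ⊕ 73 = e5 ⊕ 73 = 96
byte 8: (fb ⊕ bd) ⊕ 79 = 46 ⊕ 79 = 3f
byte 9: (27 ⊕ ea) ⊕ 73 = cd ⊕ 73 = be
byte 10: (27 ⊕ 32) ⊕ 74 = 15 ⊕ 74 = 61
byte 11: (1d ⊕ 24) ⊕ 65 = 39 ⊕ 65 = 5c
byte 12: (21 ⊕ 09) ⊕ 6d = 28 ⊕ 6d = 45
byte 13: (d0 ⊕ 19) ⊕ 20 = c9 ⊕ 20 = e9
byte 14: (b9 ⊕ f5) ⊕ 62 = 4c ⊕ 62 = 2e

39 dd 7c 3c 8a 27 bc 96 3f be 61 5c 45 e9 2e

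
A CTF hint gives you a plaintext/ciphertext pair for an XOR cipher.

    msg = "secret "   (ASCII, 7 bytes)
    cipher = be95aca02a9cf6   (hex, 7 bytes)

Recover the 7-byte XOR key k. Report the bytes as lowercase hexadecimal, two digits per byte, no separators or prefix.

Since cipher = msg ⊕ k, XORing both sides with msg gives k = msg ⊕ cipher.
73 xor be = cd
65 xor 95 = f0
63 xor ac = cf
72 xor a0 = d2
65 xor 2a = 4f
74 xor 9c = e8
20 xor f6 = d6

cdf0cfd24fe8d6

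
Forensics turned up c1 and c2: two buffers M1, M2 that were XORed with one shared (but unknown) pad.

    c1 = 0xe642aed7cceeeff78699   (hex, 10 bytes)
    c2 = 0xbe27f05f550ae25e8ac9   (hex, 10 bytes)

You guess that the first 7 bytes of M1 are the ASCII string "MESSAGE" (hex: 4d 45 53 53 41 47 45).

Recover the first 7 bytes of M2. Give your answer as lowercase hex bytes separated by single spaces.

15 20 0d db d8 a3 48

First, c1 ⊕ c2 = (M1 ⊕ K) ⊕ (M2 ⊕ K) = M1 ⊕ M2, so the key drops out. Then M2 = (M1 ⊕ M2) ⊕ M1 over the first 7 bytes.
byte 0: (e6 xor be) xor 4d = 58 xor 4d = 15
byte 1: (42 xor 27) xor 45 = 65 xor 45 = 20
byte 2: (ae xor f0) xor 53 = 5e xor 53 = 0d
byte 3: (d7 xor 5f) xor 53 = 88 xor 53 = db
byte 4: (cc xor 55) xor 41 = 99 xor 41 = d8
byte 5: (ee xor 0a) xor 47 = e4 xor 47 = a3
byte 6: (ef xor e2) xor 45 = 0d xor 45 = 48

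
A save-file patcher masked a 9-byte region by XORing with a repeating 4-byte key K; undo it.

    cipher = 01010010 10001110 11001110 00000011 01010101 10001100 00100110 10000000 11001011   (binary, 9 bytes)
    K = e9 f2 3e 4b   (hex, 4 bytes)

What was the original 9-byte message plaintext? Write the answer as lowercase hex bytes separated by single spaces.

The 4-byte key repeats, so the effective keystream is e9 f2 3e 4b e9 f2 3e 4b e9.
byte 0: 52 ⊕ e9 = bb
byte 1: 8e ⊕ f2 = 7c
byte 2: ce ⊕ 3e = f0
byte 3: 03 ⊕ 4b = 48
byte 4: 55 ⊕ e9 = bc
byte 5: 8c ⊕ f2 = 7e
byte 6: 26 ⊕ 3e = 18
byte 7: 80 ⊕ 4b = cb
byte 8: cb ⊕ e9 = 22

bb 7c f0 48 bc 7e 18 cb 22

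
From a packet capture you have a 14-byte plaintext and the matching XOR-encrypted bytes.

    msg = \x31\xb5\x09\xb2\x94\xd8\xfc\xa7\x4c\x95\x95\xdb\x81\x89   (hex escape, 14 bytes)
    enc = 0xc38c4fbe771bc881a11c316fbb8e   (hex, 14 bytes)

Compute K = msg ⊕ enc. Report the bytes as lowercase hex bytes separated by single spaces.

Since enc = msg ⊕ K, XORing both sides with msg gives K = msg ⊕ enc.
00110001 XOR 11000011 = 11110010
10110101 XOR 10001100 = 00111001
00001001 XOR 01001111 = 01000110
10110010 XOR 10111110 = 00001100
10010100 XOR 01110111 = 11100011
11011000 XOR 00011011 = 11000011
11111100 XOR 11001000 = 00110100
10100111 XOR 10000001 = 00100110
01001100 XOR 10100001 = 11101101
10010101 XOR 00011100 = 10001001
10010101 XOR 00110001 = 10100100
11011011 XOR 01101111 = 10110100
10000001 XOR 10111011 = 00111010
10001001 XOR 10001110 = 00000111

f2 39 46 0c e3 c3 34 26 ed 89 a4 b4 3a 07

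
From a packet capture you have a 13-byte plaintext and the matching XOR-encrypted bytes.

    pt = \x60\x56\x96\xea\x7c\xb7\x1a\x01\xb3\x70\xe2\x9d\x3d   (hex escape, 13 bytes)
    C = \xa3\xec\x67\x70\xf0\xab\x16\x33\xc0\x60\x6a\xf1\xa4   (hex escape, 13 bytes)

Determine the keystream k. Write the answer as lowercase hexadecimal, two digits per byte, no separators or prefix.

c3baf19a8c1c0c327310886c99

Since C = pt ⊕ k, XORing both sides with pt gives k = pt ⊕ C.
01100000 XOR 10100011 = 11000011
01010110 XOR 11101100 = 10111010
10010110 XOR 01100111 = 11110001
11101010 XOR 01110000 = 10011010
01111100 XOR 11110000 = 10001100
10110111 XOR 10101011 = 00011100
00011010 XOR 00010110 = 00001100
00000001 XOR 00110011 = 00110010
10110011 XOR 11000000 = 01110011
01110000 XOR 01100000 = 00010000
11100010 XOR 01101010 = 10001000
10011101 XOR 11110001 = 01101100
00111101 XOR 10100100 = 10011001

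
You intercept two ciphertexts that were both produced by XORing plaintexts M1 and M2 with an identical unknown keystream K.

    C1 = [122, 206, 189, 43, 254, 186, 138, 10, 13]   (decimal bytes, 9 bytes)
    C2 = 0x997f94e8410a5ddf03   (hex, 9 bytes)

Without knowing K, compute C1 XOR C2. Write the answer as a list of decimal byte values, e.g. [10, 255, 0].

[227, 177, 41, 195, 191, 176, 215, 213, 14]

C1 ⊕ C2 = (M1 ⊕ K) ⊕ (M2 ⊕ K) = M1 ⊕ M2 — the shared key cancels under XOR.
byte 0: 122 xor 153 = 227
byte 1: 206 xor 127 = 177
byte 2: 189 xor 148 =  41
byte 3:  43 xor 232 = 195
byte 4: 254 xor  65 = 191
byte 5: 186 xor  10 = 176
byte 6: 138 xor  93 = 215
byte 7:  10 xor 223 = 213
byte 8:  13 xor   3 =  14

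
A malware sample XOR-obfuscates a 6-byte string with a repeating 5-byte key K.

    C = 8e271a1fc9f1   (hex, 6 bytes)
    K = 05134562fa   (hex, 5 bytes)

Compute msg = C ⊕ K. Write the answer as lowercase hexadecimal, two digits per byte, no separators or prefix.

The 5-byte key repeats, so the effective keystream is 05 13 45 62 fa 05.
byte 0: 8e xor 05 = 8b
byte 1: 27 xor 13 = 34
byte 2: 1a xor 45 = 5f
byte 3: 1f xor 62 = 7d
byte 4: c9 xor fa = 33
byte 5: f1 xor 05 = f4

8b345f7d33f4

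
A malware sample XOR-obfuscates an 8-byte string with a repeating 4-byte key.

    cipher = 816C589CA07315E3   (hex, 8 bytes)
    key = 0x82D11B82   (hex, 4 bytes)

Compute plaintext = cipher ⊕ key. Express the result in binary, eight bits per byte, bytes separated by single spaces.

00000011 10111101 01000011 00011110 00100010 10100010 00001110 01100001

The 4-byte key repeats, so the effective keystream is 82 d1 1b 82 82 d1 1b 82.
byte 0: 81 XOR 82 = 03
byte 1: 6c XOR d1 = bd
byte 2: 58 XOR 1b = 43
byte 3: 9c XOR 82 = 1e
byte 4: a0 XOR 82 = 22
byte 5: 73 XOR d1 = a2
byte 6: 15 XOR 1b = 0e
byte 7: e3 XOR 82 = 61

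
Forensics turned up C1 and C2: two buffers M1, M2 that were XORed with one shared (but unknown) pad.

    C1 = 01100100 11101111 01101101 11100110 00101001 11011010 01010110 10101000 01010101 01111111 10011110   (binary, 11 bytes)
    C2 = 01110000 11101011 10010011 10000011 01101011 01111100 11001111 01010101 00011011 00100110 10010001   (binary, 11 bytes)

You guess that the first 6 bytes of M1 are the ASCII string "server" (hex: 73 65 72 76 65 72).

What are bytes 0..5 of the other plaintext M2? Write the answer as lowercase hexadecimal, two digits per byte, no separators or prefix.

First, C1 ⊕ C2 = (M1 ⊕ K) ⊕ (M2 ⊕ K) = M1 ⊕ M2, so the key drops out. Then M2 = (M1 ⊕ M2) ⊕ M1 over the first 6 bytes.
byte 0: (64 xor 70) xor 73 = 14 xor 73 = 67
byte 1: (ef xor eb) xor 65 = 04 xor 65 = 61
byte 2: (6d xor 93) xor 72 = fe xor 72 = 8c
byte 3: (e6 xor 83) xor 76 = 65 xor 76 = 13
byte 4: (29 xor 6b) xor 65 = 42 xor 65 = 27
byte 5: (da xor 7c) xor 72 = a6 xor 72 = d4

67618c1327d4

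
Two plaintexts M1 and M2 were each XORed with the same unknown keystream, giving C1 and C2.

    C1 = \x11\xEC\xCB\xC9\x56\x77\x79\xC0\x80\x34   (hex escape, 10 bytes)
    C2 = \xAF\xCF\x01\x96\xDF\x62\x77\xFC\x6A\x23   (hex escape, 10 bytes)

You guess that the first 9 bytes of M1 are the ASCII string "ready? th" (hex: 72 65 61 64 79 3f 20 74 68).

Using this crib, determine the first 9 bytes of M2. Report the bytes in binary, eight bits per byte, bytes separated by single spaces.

First, C1 ⊕ C2 = (M1 ⊕ K) ⊕ (M2 ⊕ K) = M1 ⊕ M2, so the key drops out. Then M2 = (M1 ⊕ M2) ⊕ M1 over the first 9 bytes.
byte 0: (11 ^ af) ^ 72 = be ^ 72 = cc
byte 1: (ec ^ cf) ^ 65 = 23 ^ 65 = 46
byte 2: (cb ^ 01) ^ 61 = ca ^ 61 = ab
byte 3: (c9 ^ 96) ^ 64 = 5f ^ 64 = 3b
byte 4: (56 ^ df) ^ 79 = 89 ^ 79 = f0
byte 5: (77 ^ 62) ^ 3f = 15 ^ 3f = 2a
byte 6: (79 ^ 77) ^ 20 = 0e ^ 20 = 2e
byte 7: (c0 ^ fc) ^ 74 = 3c ^ 74 = 48
byte 8: (80 ^ 6a) ^ 68 = ea ^ 68 = 82

11001100 01000110 10101011 00111011 11110000 00101010 00101110 01001000 10000010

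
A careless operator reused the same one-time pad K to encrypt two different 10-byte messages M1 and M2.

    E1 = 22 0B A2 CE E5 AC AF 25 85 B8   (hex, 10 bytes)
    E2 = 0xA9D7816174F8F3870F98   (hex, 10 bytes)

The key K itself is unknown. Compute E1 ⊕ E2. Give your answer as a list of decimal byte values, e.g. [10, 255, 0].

[139, 220, 35, 175, 145, 84, 92, 162, 138, 32]

E1 ⊕ E2 = (M1 ⊕ K) ⊕ (M2 ⊕ K) = M1 ⊕ M2 — the shared key cancels under XOR.
byte 0: 22 XOR a9 = 8b
byte 1: 0b XOR d7 = dc
byte 2: a2 XOR 81 = 23
byte 3: ce XOR 61 = af
byte 4: e5 XOR 74 = 91
byte 5: ac XOR f8 = 54
byte 6: af XOR f3 = 5c
byte 7: 25 XOR 87 = a2
byte 8: 85 XOR 0f = 8a
byte 9: b8 XOR 98 = 20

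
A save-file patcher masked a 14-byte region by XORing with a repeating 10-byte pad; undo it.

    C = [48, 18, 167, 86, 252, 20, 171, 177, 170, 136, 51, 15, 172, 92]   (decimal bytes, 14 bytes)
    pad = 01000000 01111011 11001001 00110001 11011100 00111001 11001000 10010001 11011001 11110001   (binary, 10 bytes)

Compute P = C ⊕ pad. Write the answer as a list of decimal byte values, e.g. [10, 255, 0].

[112, 105, 110, 103, 32, 45, 99, 32, 115, 121, 115, 116, 101, 109]

The 10-byte key repeats, so the effective keystream is 40 7b c9 31 dc 39 c8 91 d9 f1 40 7b c9 31.
byte 0: 30 XOR 40 = 70
byte 1: 12 XOR 7b = 69
byte 2: a7 XOR c9 = 6e
byte 3: 56 XOR 31 = 67
byte 4: fc XOR dc = 20
byte 5: 14 XOR 39 = 2d
byte 6: ab XOR c8 = 63
byte 7: b1 XOR 91 = 20
byte 8: aa XOR d9 = 73
byte 9: 88 XOR f1 = 79
byte 10: 33 XOR 40 = 73
byte 11: 0f XOR 7b = 74
byte 12: ac XOR c9 = 65
byte 13: 5c XOR 31 = 6d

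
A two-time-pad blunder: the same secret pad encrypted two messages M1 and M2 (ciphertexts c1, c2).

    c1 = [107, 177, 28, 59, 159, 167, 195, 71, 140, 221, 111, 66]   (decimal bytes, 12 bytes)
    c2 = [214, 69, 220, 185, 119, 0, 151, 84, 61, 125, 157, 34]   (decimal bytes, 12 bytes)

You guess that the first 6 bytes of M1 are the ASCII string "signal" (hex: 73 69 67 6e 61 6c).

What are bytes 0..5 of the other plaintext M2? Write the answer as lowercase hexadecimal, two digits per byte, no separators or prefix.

First, c1 ⊕ c2 = (M1 ⊕ K) ⊕ (M2 ⊕ K) = M1 ⊕ M2, so the key drops out. Then M2 = (M1 ⊕ M2) ⊕ M1 over the first 6 bytes.
byte 0: (6b ^ d6) ^ 73 = bd ^ 73 = ce
byte 1: (b1 ^ 45) ^ 69 = f4 ^ 69 = 9d
byte 2: (1c ^ dc) ^ 67 = c0 ^ 67 = a7
byte 3: (3b ^ b9) ^ 6e = 82 ^ 6e = ec
byte 4: (9f ^ 77) ^ 61 = e8 ^ 61 = 89
byte 5: (a7 ^ 00) ^ 6c = a7 ^ 6c = cb

ce9da7ec89cb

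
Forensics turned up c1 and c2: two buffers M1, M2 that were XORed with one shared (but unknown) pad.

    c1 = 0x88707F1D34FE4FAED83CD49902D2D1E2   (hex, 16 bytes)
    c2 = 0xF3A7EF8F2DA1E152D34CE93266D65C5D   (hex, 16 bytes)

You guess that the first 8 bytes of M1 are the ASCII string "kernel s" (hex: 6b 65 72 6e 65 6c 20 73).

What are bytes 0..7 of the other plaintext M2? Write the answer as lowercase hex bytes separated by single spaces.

10 b2 e2 fc 7c 33 8e 8f

First, c1 ⊕ c2 = (M1 ⊕ K) ⊕ (M2 ⊕ K) = M1 ⊕ M2, so the key drops out. Then M2 = (M1 ⊕ M2) ⊕ M1 over the first 8 bytes.
byte 0: (88 xor f3) xor 6b = 7b xor 6b = 10
byte 1: (70 xor a7) xor 65 = d7 xor 65 = b2
byte 2: (7f xor ef) xor 72 = 90 xor 72 = e2
byte 3: (1d xor 8f) xor 6e = 92 xor 6e = fc
byte 4: (34 xor 2d) xor 65 = 19 xor 65 = 7c
byte 5: (fe xor a1) xor 6c = 5f xor 6c = 33
byte 6: (4f xor e1) xor 20 = ae xor 20 = 8e
byte 7: (ae xor 52) xor 73 = fc xor 73 = 8f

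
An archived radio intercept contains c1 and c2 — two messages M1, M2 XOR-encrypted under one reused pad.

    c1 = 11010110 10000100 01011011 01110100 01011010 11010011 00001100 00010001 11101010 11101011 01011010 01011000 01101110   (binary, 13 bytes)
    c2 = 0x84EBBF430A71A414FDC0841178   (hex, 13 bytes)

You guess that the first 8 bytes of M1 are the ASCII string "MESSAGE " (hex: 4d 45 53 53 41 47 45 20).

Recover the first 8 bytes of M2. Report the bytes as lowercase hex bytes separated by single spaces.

First, c1 ⊕ c2 = (M1 ⊕ K) ⊕ (M2 ⊕ K) = M1 ⊕ M2, so the key drops out. Then M2 = (M1 ⊕ M2) ⊕ M1 over the first 8 bytes.
byte 0: (d6 ^ 84) ^ 4d = 52 ^ 4d = 1f
byte 1: (84 ^ eb) ^ 45 = 6f ^ 45 = 2a
byte 2: (5b ^ bf) ^ 53 = e4 ^ 53 = b7
byte 3: (74 ^ 43) ^ 53 = 37 ^ 53 = 64
byte 4: (5a ^ 0a) ^ 41 = 50 ^ 41 = 11
byte 5: (d3 ^ 71) ^ 47 = a2 ^ 47 = e5
byte 6: (0c ^ a4) ^ 45 = a8 ^ 45 = ed
byte 7: (11 ^ 14) ^ 20 = 05 ^ 20 = 25

1f 2a b7 64 11 e5 ed 25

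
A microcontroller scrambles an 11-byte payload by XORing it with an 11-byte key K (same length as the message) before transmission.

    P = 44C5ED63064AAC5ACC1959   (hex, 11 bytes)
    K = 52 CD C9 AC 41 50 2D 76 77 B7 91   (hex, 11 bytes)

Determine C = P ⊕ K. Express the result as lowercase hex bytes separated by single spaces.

XOR is its own inverse, so applying the key byte-wise gives the result directly.
byte 0: 01000100 xor 01010010 = 00010110
byte 1: 11000101 xor 11001101 = 00001000
byte 2: 11101101 xor 11001001 = 00100100
byte 3: 01100011 xor 10101100 = 11001111
byte 4: 00000110 xor 01000001 = 01000111
byte 5: 01001010 xor 01010000 = 00011010
byte 6: 10101100 xor 00101101 = 10000001
byte 7: 01011010 xor 01110110 = 00101100
byte 8: 11001100 xor 01110111 = 10111011
byte 9: 00011001 xor 10110111 = 10101110
byte 10: 01011001 xor 10010001 = 11001000

16 08 24 cf 47 1a 81 2c bb ae c8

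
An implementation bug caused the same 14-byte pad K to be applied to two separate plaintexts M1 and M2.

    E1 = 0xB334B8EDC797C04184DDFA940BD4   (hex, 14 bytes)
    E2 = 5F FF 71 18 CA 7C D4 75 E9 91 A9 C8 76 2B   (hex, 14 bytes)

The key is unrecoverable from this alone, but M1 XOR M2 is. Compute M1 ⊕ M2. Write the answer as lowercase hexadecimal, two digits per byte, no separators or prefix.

E1 ⊕ E2 = (M1 ⊕ K) ⊕ (M2 ⊕ K) = M1 ⊕ M2 — the shared key cancels under XOR.
b3 ^ 5f = ec
34 ^ ff = cb
b8 ^ 71 = c9
ed ^ 18 = f5
c7 ^ ca = 0d
97 ^ 7c = eb
c0 ^ d4 = 14
41 ^ 75 = 34
84 ^ e9 = 6d
dd ^ 91 = 4c
fa ^ a9 = 53
94 ^ c8 = 5c
0b ^ 76 = 7d
d4 ^ 2b = ff

eccbc9f50deb14346d4c535c7dff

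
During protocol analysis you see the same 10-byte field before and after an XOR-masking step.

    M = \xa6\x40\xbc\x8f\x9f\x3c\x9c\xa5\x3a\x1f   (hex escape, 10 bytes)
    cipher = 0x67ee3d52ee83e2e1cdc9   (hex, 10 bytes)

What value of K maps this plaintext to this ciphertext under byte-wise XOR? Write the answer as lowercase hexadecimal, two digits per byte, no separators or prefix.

c1ae81dd71bf7e44f7d6

Since cipher = M ⊕ K, XORing both sides with M gives K = M ⊕ cipher.
byte 0: a6 XOR 67 = c1
byte 1: 40 XOR ee = ae
byte 2: bc XOR 3d = 81
byte 3: 8f XOR 52 = dd
byte 4: 9f XOR ee = 71
byte 5: 3c XOR 83 = bf
byte 6: 9c XOR e2 = 7e
byte 7: a5 XOR e1 = 44
byte 8: 3a XOR cd = f7
byte 9: 1f XOR c9 = d6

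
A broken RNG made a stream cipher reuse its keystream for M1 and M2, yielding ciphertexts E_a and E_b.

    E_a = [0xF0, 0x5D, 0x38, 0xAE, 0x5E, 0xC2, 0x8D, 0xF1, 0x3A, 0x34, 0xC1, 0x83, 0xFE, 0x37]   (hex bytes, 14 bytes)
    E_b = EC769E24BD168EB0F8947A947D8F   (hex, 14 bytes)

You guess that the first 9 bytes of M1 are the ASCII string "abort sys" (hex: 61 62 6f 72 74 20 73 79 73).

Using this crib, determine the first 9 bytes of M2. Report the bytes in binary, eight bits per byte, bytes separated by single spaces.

First, E_a ⊕ E_b = (M1 ⊕ K) ⊕ (M2 ⊕ K) = M1 ⊕ M2, so the key drops out. Then M2 = (M1 ⊕ M2) ⊕ M1 over the first 9 bytes.
byte 0: (f0 ^ ec) ^ 61 = 1c ^ 61 = 7d
byte 1: (5d ^ 76) ^ 62 = 2b ^ 62 = 49
byte 2: (38 ^ 9e) ^ 6f = a6 ^ 6f = c9
byte 3: (ae ^ 24) ^ 72 = 8a ^ 72 = f8
byte 4: (5e ^ bd) ^ 74 = e3 ^ 74 = 97
byte 5: (c2 ^ 16) ^ 20 = d4 ^ 20 = f4
byte 6: (8d ^ 8e) ^ 73 = 03 ^ 73 = 70
byte 7: (f1 ^ b0) ^ 79 = 41 ^ 79 = 38
byte 8: (3a ^ f8) ^ 73 = c2 ^ 73 = b1

01111101 01001001 11001001 11111000 10010111 11110100 01110000 00111000 10110001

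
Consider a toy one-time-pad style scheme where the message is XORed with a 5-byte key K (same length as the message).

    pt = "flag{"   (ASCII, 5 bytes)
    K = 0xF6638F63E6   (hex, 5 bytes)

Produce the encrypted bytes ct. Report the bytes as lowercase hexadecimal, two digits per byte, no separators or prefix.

XOR is its own inverse, so applying the key byte-wise gives the result directly.
01100110 ⊕ 11110110 = 10010000
01101100 ⊕ 01100011 = 00001111
01100001 ⊕ 10001111 = 11101110
01100111 ⊕ 01100011 = 00000100
01111011 ⊕ 11100110 = 10011101

900fee049d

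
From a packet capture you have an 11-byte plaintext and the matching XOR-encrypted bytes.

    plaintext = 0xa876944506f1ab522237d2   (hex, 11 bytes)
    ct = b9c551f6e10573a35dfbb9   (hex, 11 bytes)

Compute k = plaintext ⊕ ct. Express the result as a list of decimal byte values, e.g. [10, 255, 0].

[17, 179, 197, 179, 231, 244, 216, 241, 127, 204, 107]

Since ct = plaintext ⊕ k, XORing both sides with plaintext gives k = plaintext ⊕ ct.
168 ⊕ 185 =  17
118 ⊕ 197 = 179
148 ⊕  81 = 197
 69 ⊕ 246 = 179
  6 ⊕ 225 = 231
241 ⊕   5 = 244
171 ⊕ 115 = 216
 82 ⊕ 163 = 241
 34 ⊕  93 = 127
 55 ⊕ 251 = 204
210 ⊕ 185 = 107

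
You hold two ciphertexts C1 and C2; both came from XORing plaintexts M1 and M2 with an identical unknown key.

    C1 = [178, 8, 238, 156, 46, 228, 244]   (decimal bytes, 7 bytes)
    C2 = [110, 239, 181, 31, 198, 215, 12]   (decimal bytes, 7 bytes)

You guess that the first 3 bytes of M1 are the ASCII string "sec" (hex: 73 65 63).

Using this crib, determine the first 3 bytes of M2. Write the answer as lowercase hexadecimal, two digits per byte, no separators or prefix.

First, C1 ⊕ C2 = (M1 ⊕ K) ⊕ (M2 ⊕ K) = M1 ⊕ M2, so the key drops out. Then M2 = (M1 ⊕ M2) ⊕ M1 over the first 3 bytes.
byte 0: (b2 ⊕ 6e) ⊕ 73 = dc ⊕ 73 = af
byte 1: (08 ⊕ ef) ⊕ 65 = e7 ⊕ 65 = 82
byte 2: (ee ⊕ b5) ⊕ 63 = 5b ⊕ 63 = 38

af8238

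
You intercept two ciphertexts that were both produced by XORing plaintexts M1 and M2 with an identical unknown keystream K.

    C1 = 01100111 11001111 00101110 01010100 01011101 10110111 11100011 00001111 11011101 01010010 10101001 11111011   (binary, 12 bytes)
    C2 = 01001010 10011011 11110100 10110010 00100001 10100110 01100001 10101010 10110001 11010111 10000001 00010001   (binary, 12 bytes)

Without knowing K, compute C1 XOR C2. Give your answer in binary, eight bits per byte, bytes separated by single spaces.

00101101 01010100 11011010 11100110 01111100 00010001 10000010 10100101 01101100 10000101 00101000 11101010

C1 ⊕ C2 = (M1 ⊕ K) ⊕ (M2 ⊕ K) = M1 ⊕ M2 — the shared key cancels under XOR.
67 ^ 4a = 2d
cf ^ 9b = 54
2e ^ f4 = da
54 ^ b2 = e6
5d ^ 21 = 7c
b7 ^ a6 = 11
e3 ^ 61 = 82
0f ^ aa = a5
dd ^ b1 = 6c
52 ^ d7 = 85
a9 ^ 81 = 28
fb ^ 11 = ea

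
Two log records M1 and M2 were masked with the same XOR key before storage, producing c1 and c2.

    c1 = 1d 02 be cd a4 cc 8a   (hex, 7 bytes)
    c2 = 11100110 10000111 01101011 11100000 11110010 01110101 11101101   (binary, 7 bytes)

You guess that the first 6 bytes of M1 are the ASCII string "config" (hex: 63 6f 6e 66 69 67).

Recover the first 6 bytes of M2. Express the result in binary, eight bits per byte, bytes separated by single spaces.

First, c1 ⊕ c2 = (M1 ⊕ K) ⊕ (M2 ⊕ K) = M1 ⊕ M2, so the key drops out. Then M2 = (M1 ⊕ M2) ⊕ M1 over the first 6 bytes.
byte 0: (1d xor e6) xor 63 = fb xor 63 = 98
byte 1: (02 xor 87) xor 6f = 85 xor 6f = ea
byte 2: (be xor 6b) xor 6e = d5 xor 6e = bb
byte 3: (cd xor e0) xor 66 = 2d xor 66 = 4b
byte 4: (a4 xor f2) xor 69 = 56 xor 69 = 3f
byte 5: (cc xor 75) xor 67 = b9 xor 67 = de

10011000 11101010 10111011 01001011 00111111 11011110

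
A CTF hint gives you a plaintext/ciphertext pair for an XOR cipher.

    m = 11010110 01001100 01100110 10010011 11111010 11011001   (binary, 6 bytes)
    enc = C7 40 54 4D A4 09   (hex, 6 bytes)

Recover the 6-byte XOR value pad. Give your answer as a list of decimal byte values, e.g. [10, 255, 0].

Since enc = m ⊕ pad, XORing both sides with m gives pad = m ⊕ enc.
d6 ⊕ c7 = 11
4c ⊕ 40 = 0c
66 ⊕ 54 = 32
93 ⊕ 4d = de
fa ⊕ a4 = 5e
d9 ⊕ 09 = d0

[17, 12, 50, 222, 94, 208]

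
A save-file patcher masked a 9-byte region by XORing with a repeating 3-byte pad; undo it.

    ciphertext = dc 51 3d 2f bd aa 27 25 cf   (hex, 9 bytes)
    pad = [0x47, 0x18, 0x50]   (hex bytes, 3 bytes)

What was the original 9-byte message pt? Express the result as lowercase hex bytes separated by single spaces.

9b 49 6d 68 a5 fa 60 3d 9f

The 3-byte key repeats, so the effective keystream is 47 18 50 47 18 50 47 18 50.
byte 0: dc ^ 47 = 9b
byte 1: 51 ^ 18 = 49
byte 2: 3d ^ 50 = 6d
byte 3: 2f ^ 47 = 68
byte 4: bd ^ 18 = a5
byte 5: aa ^ 50 = fa
byte 6: 27 ^ 47 = 60
byte 7: 25 ^ 18 = 3d
byte 8: cf ^ 50 = 9f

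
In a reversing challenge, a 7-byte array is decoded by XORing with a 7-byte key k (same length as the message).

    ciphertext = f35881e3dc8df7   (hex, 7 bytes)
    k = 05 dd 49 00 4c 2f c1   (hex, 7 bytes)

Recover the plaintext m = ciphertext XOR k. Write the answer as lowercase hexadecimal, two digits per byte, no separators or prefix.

XOR is its own inverse, so applying the key byte-wise gives the result directly.
11110011 XOR 00000101 = 11110110
01011000 XOR 11011101 = 10000101
10000001 XOR 01001001 = 11001000
11100011 XOR 00000000 = 11100011
11011100 XOR 01001100 = 10010000
10001101 XOR 00101111 = 10100010
11110111 XOR 11000001 = 00110110

f685c8e390a236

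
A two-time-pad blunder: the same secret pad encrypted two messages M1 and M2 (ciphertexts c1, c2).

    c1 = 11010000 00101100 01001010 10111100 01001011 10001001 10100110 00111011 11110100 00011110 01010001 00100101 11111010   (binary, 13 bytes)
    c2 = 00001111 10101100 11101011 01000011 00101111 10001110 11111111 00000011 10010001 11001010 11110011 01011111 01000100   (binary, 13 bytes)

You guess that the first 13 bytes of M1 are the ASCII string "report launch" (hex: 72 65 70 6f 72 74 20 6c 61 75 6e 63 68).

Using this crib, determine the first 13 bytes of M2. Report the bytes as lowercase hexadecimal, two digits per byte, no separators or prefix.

First, c1 ⊕ c2 = (M1 ⊕ K) ⊕ (M2 ⊕ K) = M1 ⊕ M2, so the key drops out. Then M2 = (M1 ⊕ M2) ⊕ M1 over the first 13 bytes.
byte 0: (d0 ^ 0f) ^ 72 = df ^ 72 = ad
byte 1: (2c ^ ac) ^ 65 = 80 ^ 65 = e5
byte 2: (4a ^ eb) ^ 70 = a1 ^ 70 = d1
byte 3: (bc ^ 43) ^ 6f = ff ^ 6f = 90
byte 4: (4b ^ 2f) ^ 72 = 64 ^ 72 = 16
byte 5: (89 ^ 8e) ^ 74 = 07 ^ 74 = 73
byte 6: (a6 ^ ff) ^ 20 = 59 ^ 20 = 79
byte 7: (3b ^ 03) ^ 6c = 38 ^ 6c = 54
byte 8: (f4 ^ 91) ^ 61 = 65 ^ 61 = 04
byte 9: (1e ^ ca) ^ 75 = d4 ^ 75 = a1
byte 10: (51 ^ f3) ^ 6e = a2 ^ 6e = cc
byte 11: (25 ^ 5f) ^ 63 = 7a ^ 63 = 19
byte 12: (fa ^ 44) ^ 68 = be ^ 68 = d6

ade5d1901673795404a1cc19d6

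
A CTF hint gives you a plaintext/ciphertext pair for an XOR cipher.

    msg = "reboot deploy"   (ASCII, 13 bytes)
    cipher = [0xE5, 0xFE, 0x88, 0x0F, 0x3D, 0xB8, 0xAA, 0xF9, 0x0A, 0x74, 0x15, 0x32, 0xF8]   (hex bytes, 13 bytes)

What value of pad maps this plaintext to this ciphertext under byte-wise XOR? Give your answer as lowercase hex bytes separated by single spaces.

97 9b ea 60 52 cc 8a 9d 6f 04 79 5d 81

Since cipher = msg ⊕ pad, XORing both sides with msg gives pad = msg ⊕ cipher.
byte 0: 72 xor e5 = 97
byte 1: 65 xor fe = 9b
byte 2: 62 xor 88 = ea
byte 3: 6f xor 0f = 60
byte 4: 6f xor 3d = 52
byte 5: 74 xor b8 = cc
byte 6: 20 xor aa = 8a
byte 7: 64 xor f9 = 9d
byte 8: 65 xor 0a = 6f
byte 9: 70 xor 74 = 04
byte 10: 6c xor 15 = 79
byte 11: 6f xor 32 = 5d
byte 12: 79 xor f8 = 81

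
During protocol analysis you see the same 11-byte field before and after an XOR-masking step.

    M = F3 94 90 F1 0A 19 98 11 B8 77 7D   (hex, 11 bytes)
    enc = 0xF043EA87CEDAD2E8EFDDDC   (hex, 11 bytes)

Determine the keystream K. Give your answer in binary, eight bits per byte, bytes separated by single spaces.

Since enc = M ⊕ K, XORing both sides with M gives K = M ⊕ enc.
11110011 ⊕ 11110000 = 00000011
10010100 ⊕ 01000011 = 11010111
10010000 ⊕ 11101010 = 01111010
11110001 ⊕ 10000111 = 01110110
00001010 ⊕ 11001110 = 11000100
00011001 ⊕ 11011010 = 11000011
10011000 ⊕ 11010010 = 01001010
00010001 ⊕ 11101000 = 11111001
10111000 ⊕ 11101111 = 01010111
01110111 ⊕ 11011101 = 10101010
01111101 ⊕ 11011100 = 10100001

00000011 11010111 01111010 01110110 11000100 11000011 01001010 11111001 01010111 10101010 10100001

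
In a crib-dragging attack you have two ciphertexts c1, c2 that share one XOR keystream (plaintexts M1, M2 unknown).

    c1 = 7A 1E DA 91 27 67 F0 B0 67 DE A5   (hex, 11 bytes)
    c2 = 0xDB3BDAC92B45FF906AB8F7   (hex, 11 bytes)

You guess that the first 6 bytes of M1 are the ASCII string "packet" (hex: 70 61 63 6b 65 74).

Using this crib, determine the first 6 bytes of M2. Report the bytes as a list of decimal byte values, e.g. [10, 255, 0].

First, c1 ⊕ c2 = (M1 ⊕ K) ⊕ (M2 ⊕ K) = M1 ⊕ M2, so the key drops out. Then M2 = (M1 ⊕ M2) ⊕ M1 over the first 6 bytes.
byte 0: (7a ^ db) ^ 70 = a1 ^ 70 = d1
byte 1: (1e ^ 3b) ^ 61 = 25 ^ 61 = 44
byte 2: (da ^ da) ^ 63 = 00 ^ 63 = 63
byte 3: (91 ^ c9) ^ 6b = 58 ^ 6b = 33
byte 4: (27 ^ 2b) ^ 65 = 0c ^ 65 = 69
byte 5: (67 ^ 45) ^ 74 = 22 ^ 74 = 56

[209, 68, 99, 51, 105, 86]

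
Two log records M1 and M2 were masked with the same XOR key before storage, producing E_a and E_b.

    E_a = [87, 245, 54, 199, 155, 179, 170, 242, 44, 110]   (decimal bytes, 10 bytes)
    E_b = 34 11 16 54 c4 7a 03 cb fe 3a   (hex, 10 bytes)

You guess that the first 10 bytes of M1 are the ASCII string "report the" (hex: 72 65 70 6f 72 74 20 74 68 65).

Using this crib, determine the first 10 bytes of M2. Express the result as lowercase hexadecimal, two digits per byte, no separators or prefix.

First, E_a ⊕ E_b = (M1 ⊕ K) ⊕ (M2 ⊕ K) = M1 ⊕ M2, so the key drops out. Then M2 = (M1 ⊕ M2) ⊕ M1 over the first 10 bytes.
byte 0: (57 XOR 34) XOR 72 = 63 XOR 72 = 11
byte 1: (f5 XOR 11) XOR 65 = e4 XOR 65 = 81
byte 2: (36 XOR 16) XOR 70 = 20 XOR 70 = 50
byte 3: (c7 XOR 54) XOR 6f = 93 XOR 6f = fc
byte 4: (9b XOR c4) XOR 72 = 5f XOR 72 = 2d
byte 5: (b3 XOR 7a) XOR 74 = c9 XOR 74 = bd
byte 6: (aa XOR 03) XOR 20 = a9 XOR 20 = 89
byte 7: (f2 XOR cb) XOR 74 = 39 XOR 74 = 4d
byte 8: (2c XOR fe) XOR 68 = d2 XOR 68 = ba
byte 9: (6e XOR 3a) XOR 65 = 54 XOR 65 = 31

118150fc2dbd894dba31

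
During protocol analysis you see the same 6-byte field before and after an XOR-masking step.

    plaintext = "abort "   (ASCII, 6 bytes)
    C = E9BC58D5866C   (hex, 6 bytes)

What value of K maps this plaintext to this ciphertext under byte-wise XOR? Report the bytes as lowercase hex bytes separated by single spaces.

Since C = plaintext ⊕ K, XORing both sides with plaintext gives K = plaintext ⊕ C.
61 xor e9 = 88
62 xor bc = de
6f xor 58 = 37
72 xor d5 = a7
74 xor 86 = f2
20 xor 6c = 4c

88 de 37 a7 f2 4c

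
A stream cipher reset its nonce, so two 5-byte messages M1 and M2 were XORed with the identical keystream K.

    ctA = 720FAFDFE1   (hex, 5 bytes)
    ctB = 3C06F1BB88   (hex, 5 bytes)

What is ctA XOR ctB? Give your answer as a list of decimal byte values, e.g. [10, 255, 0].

[78, 9, 94, 100, 105]

ctA ⊕ ctB = (M1 ⊕ K) ⊕ (M2 ⊕ K) = M1 ⊕ M2 — the shared key cancels under XOR.
114 xor  60 =  78
 15 xor   6 =   9
175 xor 241 =  94
223 xor 187 = 100
225 xor 136 = 105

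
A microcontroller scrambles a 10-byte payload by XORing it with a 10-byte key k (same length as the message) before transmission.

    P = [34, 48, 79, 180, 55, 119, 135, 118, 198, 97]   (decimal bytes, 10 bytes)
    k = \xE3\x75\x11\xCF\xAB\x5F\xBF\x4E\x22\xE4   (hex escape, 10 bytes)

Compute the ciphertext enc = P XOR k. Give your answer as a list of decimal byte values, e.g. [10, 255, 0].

[193, 69, 94, 123, 156, 40, 56, 56, 228, 133]

XOR is its own inverse, so applying the key byte-wise gives the result directly.
22 ^ e3 = c1
30 ^ 75 = 45
4f ^ 11 = 5e
b4 ^ cf = 7b
37 ^ ab = 9c
77 ^ 5f = 28
87 ^ bf = 38
76 ^ 4e = 38
c6 ^ 22 = e4
61 ^ e4 = 85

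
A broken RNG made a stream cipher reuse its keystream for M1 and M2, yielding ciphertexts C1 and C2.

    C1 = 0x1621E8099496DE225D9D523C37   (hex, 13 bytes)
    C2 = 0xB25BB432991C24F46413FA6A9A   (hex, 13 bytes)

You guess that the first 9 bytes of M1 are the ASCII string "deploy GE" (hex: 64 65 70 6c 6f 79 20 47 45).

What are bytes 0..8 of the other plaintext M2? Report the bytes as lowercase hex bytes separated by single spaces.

c0 1f 2c 57 62 f3 da 91 7c

First, C1 ⊕ C2 = (M1 ⊕ K) ⊕ (M2 ⊕ K) = M1 ⊕ M2, so the key drops out. Then M2 = (M1 ⊕ M2) ⊕ M1 over the first 9 bytes.
byte 0: (16 ^ b2) ^ 64 = a4 ^ 64 = c0
byte 1: (21 ^ 5b) ^ 65 = 7a ^ 65 = 1f
byte 2: (e8 ^ b4) ^ 70 = 5c ^ 70 = 2c
byte 3: (09 ^ 32) ^ 6c = 3b ^ 6c = 57
byte 4: (94 ^ 99) ^ 6f = 0d ^ 6f = 62
byte 5: (96 ^ 1c) ^ 79 = 8a ^ 79 = f3
byte 6: (de ^ 24) ^ 20 = fa ^ 20 = da
byte 7: (22 ^ f4) ^ 47 = d6 ^ 47 = 91
byte 8: (5d ^ 64) ^ 45 = 39 ^ 45 = 7c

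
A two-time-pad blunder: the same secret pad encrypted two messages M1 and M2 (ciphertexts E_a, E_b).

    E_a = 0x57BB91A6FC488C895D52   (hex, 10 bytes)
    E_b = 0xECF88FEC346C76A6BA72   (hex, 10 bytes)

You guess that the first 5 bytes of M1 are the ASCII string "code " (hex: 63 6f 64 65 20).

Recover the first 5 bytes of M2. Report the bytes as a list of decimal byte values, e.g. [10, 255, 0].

First, E_a ⊕ E_b = (M1 ⊕ K) ⊕ (M2 ⊕ K) = M1 ⊕ M2, so the key drops out. Then M2 = (M1 ⊕ M2) ⊕ M1 over the first 5 bytes.
byte 0: (57 ^ ec) ^ 63 = bb ^ 63 = d8
byte 1: (bb ^ f8) ^ 6f = 43 ^ 6f = 2c
byte 2: (91 ^ 8f) ^ 64 = 1e ^ 64 = 7a
byte 3: (a6 ^ ec) ^ 65 = 4a ^ 65 = 2f
byte 4: (fc ^ 34) ^ 20 = c8 ^ 20 = e8

[216, 44, 122, 47, 232]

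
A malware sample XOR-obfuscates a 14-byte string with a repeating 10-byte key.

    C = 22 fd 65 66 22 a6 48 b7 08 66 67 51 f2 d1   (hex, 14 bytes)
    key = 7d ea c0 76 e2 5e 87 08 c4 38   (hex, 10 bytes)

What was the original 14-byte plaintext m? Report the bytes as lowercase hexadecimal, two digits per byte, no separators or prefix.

The 10-byte key repeats, so the effective keystream is 7d ea c0 76 e2 5e 87 08 c4 38 7d ea c0 76.
byte 0: 22 XOR 7d = 5f
byte 1: fd XOR ea = 17
byte 2: 65 XOR c0 = a5
byte 3: 66 XOR 76 = 10
byte 4: 22 XOR e2 = c0
byte 5: a6 XOR 5e = f8
byte 6: 48 XOR 87 = cf
byte 7: b7 XOR 08 = bf
byte 8: 08 XOR c4 = cc
byte 9: 66 XOR 38 = 5e
byte 10: 67 XOR 7d = 1a
byte 11: 51 XOR ea = bb
byte 12: f2 XOR c0 = 32
byte 13: d1 XOR 76 = a7

5f17a510c0f8cfbfcc5e1abb32a7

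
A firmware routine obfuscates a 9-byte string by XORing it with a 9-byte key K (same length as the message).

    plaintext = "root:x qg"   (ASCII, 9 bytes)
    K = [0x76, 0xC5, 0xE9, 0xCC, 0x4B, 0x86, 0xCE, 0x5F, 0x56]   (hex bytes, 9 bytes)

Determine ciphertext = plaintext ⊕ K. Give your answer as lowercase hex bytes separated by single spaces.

04 aa 86 b8 71 fe ee 2e 31

72 xor 76 = 04
6f xor c5 = aa
6f xor e9 = 86
74 xor cc = b8
3a xor 4b = 71
78 xor 86 = fe
20 xor ce = ee
71 xor 5f = 2e
67 xor 56 = 31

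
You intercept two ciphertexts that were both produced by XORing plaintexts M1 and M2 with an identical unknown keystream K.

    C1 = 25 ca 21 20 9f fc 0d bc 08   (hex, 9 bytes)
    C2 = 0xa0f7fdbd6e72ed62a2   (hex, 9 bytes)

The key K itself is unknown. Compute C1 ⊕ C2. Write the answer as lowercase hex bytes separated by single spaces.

85 3d dc 9d f1 8e e0 de aa

C1 ⊕ C2 = (M1 ⊕ K) ⊕ (M2 ⊕ K) = M1 ⊕ M2 — the shared key cancels under XOR.
25 ^ a0 = 85
ca ^ f7 = 3d
21 ^ fd = dc
20 ^ bd = 9d
9f ^ 6e = f1
fc ^ 72 = 8e
0d ^ ed = e0
bc ^ 62 = de
08 ^ a2 = aa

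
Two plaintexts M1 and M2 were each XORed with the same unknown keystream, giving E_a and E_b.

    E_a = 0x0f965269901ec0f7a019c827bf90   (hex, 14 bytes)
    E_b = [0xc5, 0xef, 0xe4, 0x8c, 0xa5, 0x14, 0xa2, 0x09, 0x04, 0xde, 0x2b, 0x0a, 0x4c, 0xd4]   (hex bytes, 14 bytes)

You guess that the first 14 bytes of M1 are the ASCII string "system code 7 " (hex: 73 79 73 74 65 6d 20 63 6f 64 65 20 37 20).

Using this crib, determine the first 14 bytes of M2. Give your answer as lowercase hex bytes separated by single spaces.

First, E_a ⊕ E_b = (M1 ⊕ K) ⊕ (M2 ⊕ K) = M1 ⊕ M2, so the key drops out. Then M2 = (M1 ⊕ M2) ⊕ M1 over the first 14 bytes.
byte 0: (0f xor c5) xor 73 = ca xor 73 = b9
byte 1: (96 xor ef) xor 79 = 79 xor 79 = 00
byte 2: (52 xor e4) xor 73 = b6 xor 73 = c5
byte 3: (69 xor 8c) xor 74 = e5 xor 74 = 91
byte 4: (90 xor a5) xor 65 = 35 xor 65 = 50
byte 5: (1e xor 14) xor 6d = 0a xor 6d = 67
byte 6: (c0 xor a2) xor 20 = 62 xor 20 = 42
byte 7: (f7 xor 09) xor 63 = fe xor 63 = 9d
byte 8: (a0 xor 04) xor 6f = a4 xor 6f = cb
byte 9: (19 xor de) xor 64 = c7 xor 64 = a3
byte 10: (c8 xor 2b) xor 65 = e3 xor 65 = 86
byte 11: (27 xor 0a) xor 20 = 2d xor 20 = 0d
byte 12: (bf xor 4c) xor 37 = f3 xor 37 = c4
byte 13: (90 xor d4) xor 20 = 44 xor 20 = 64

b9 00 c5 91 50 67 42 9d cb a3 86 0d c4 64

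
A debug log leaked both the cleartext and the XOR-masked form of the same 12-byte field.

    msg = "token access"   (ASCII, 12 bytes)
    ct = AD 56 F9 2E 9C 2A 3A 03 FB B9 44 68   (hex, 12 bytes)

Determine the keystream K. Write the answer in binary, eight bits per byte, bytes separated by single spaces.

11011001 00111001 10010010 01001011 11110010 00001010 01011011 01100000 10011000 11011100 00110111 00011011

Since ct = msg ⊕ K, XORing both sides with msg gives K = msg ⊕ ct.
74 ⊕ ad = d9
6f ⊕ 56 = 39
6b ⊕ f9 = 92
65 ⊕ 2e = 4b
6e ⊕ 9c = f2
20 ⊕ 2a = 0a
61 ⊕ 3a = 5b
63 ⊕ 03 = 60
63 ⊕ fb = 98
65 ⊕ b9 = dc
73 ⊕ 44 = 37
73 ⊕ 68 = 1b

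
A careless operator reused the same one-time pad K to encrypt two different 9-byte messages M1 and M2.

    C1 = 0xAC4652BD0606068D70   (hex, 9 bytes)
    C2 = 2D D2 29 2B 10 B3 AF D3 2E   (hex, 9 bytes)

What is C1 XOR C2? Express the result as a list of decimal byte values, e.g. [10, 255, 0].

[129, 148, 123, 150, 22, 181, 169, 94, 94]

C1 ⊕ C2 = (M1 ⊕ K) ⊕ (M2 ⊕ K) = M1 ⊕ M2 — the shared key cancels under XOR.
byte 0: ac ⊕ 2d = 81
byte 1: 46 ⊕ d2 = 94
byte 2: 52 ⊕ 29 = 7b
byte 3: bd ⊕ 2b = 96
byte 4: 06 ⊕ 10 = 16
byte 5: 06 ⊕ b3 = b5
byte 6: 06 ⊕ af = a9
byte 7: 8d ⊕ d3 = 5e
byte 8: 70 ⊕ 2e = 5e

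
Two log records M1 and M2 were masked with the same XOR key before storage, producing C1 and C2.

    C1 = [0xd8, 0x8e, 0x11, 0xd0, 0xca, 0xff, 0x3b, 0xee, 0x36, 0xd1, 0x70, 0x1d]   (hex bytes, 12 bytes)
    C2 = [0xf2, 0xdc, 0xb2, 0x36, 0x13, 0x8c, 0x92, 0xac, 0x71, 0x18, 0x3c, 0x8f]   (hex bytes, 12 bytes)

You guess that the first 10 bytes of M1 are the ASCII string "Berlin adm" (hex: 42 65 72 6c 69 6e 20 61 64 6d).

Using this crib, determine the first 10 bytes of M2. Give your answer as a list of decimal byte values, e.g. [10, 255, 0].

First, C1 ⊕ C2 = (M1 ⊕ K) ⊕ (M2 ⊕ K) = M1 ⊕ M2, so the key drops out. Then M2 = (M1 ⊕ M2) ⊕ M1 over the first 10 bytes.
byte 0: (d8 XOR f2) XOR 42 = 2a XOR 42 = 68
byte 1: (8e XOR dc) XOR 65 = 52 XOR 65 = 37
byte 2: (11 XOR b2) XOR 72 = a3 XOR 72 = d1
byte 3: (d0 XOR 36) XOR 6c = e6 XOR 6c = 8a
byte 4: (ca XOR 13) XOR 69 = d9 XOR 69 = b0
byte 5: (ff XOR 8c) XOR 6e = 73 XOR 6e = 1d
byte 6: (3b XOR 92) XOR 20 = a9 XOR 20 = 89
byte 7: (ee XOR ac) XOR 61 = 42 XOR 61 = 23
byte 8: (36 XOR 71) XOR 64 = 47 XOR 64 = 23
byte 9: (d1 XOR 18) XOR 6d = c9 XOR 6d = a4

[104, 55, 209, 138, 176, 29, 137, 35, 35, 164]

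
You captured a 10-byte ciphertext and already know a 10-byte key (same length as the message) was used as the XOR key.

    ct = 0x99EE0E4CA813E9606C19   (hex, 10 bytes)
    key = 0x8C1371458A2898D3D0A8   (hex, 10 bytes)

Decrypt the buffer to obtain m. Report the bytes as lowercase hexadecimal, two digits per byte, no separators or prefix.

99 ^ 8c = 15
ee ^ 13 = fd
0e ^ 71 = 7f
4c ^ 45 = 09
a8 ^ 8a = 22
13 ^ 28 = 3b
e9 ^ 98 = 71
60 ^ d3 = b3
6c ^ d0 = bc
19 ^ a8 = b1

15fd7f09223b71b3bcb1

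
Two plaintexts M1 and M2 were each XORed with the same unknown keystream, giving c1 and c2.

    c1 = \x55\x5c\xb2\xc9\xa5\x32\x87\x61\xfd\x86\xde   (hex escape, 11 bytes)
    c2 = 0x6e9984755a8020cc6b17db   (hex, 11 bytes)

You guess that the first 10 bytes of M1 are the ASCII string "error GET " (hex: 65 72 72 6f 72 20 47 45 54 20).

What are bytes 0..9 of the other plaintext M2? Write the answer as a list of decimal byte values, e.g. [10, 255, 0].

First, c1 ⊕ c2 = (M1 ⊕ K) ⊕ (M2 ⊕ K) = M1 ⊕ M2, so the key drops out. Then M2 = (M1 ⊕ M2) ⊕ M1 over the first 10 bytes.
byte 0: (55 XOR 6e) XOR 65 = 3b XOR 65 = 5e
byte 1: (5c XOR 99) XOR 72 = c5 XOR 72 = b7
byte 2: (b2 XOR 84) XOR 72 = 36 XOR 72 = 44
byte 3: (c9 XOR 75) XOR 6f = bc XOR 6f = d3
byte 4: (a5 XOR 5a) XOR 72 = ff XOR 72 = 8d
byte 5: (32 XOR 80) XOR 20 = b2 XOR 20 = 92
byte 6: (87 XOR 20) XOR 47 = a7 XOR 47 = e0
byte 7: (61 XOR cc) XOR 45 = ad XOR 45 = e8
byte 8: (fd XOR 6b) XOR 54 = 96 XOR 54 = c2
byte 9: (86 XOR 17) XOR 20 = 91 XOR 20 = b1

[94, 183, 68, 211, 141, 146, 224, 232, 194, 177]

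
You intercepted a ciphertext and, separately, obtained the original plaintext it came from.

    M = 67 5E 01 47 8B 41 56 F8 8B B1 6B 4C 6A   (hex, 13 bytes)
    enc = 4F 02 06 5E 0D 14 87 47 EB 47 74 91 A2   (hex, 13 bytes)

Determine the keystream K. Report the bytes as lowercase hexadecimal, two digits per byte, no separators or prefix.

285c07198655d1bf60f61fddc8

Since enc = M ⊕ K, XORing both sides with M gives K = M ⊕ enc.
byte 0: 67 ⊕ 4f = 28
byte 1: 5e ⊕ 02 = 5c
byte 2: 01 ⊕ 06 = 07
byte 3: 47 ⊕ 5e = 19
byte 4: 8b ⊕ 0d = 86
byte 5: 41 ⊕ 14 = 55
byte 6: 56 ⊕ 87 = d1
byte 7: f8 ⊕ 47 = bf
byte 8: 8b ⊕ eb = 60
byte 9: b1 ⊕ 47 = f6
byte 10: 6b ⊕ 74 = 1f
byte 11: 4c ⊕ 91 = dd
byte 12: 6a ⊕ a2 = c8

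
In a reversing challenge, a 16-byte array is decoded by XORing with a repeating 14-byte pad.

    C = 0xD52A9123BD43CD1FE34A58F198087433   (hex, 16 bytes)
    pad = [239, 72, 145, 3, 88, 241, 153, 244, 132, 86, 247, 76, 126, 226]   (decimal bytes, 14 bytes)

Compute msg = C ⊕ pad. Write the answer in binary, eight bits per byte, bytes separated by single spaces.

00111010 01100010 00000000 00100000 11100101 10110010 01010100 11101011 01100111 00011100 10101111 10111101 11100110 11101010 10011011 01111011

The 14-byte key repeats, so the effective keystream is ef 48 91 03 58 f1 99 f4 84 56 f7 4c 7e e2 ef 48.
byte 0: d5 ^ ef = 3a
byte 1: 2a ^ 48 = 62
byte 2: 91 ^ 91 = 00
byte 3: 23 ^ 03 = 20
byte 4: bd ^ 58 = e5
byte 5: 43 ^ f1 = b2
byte 6: cd ^ 99 = 54
byte 7: 1f ^ f4 = eb
byte 8: e3 ^ 84 = 67
byte 9: 4a ^ 56 = 1c
byte 10: 58 ^ f7 = af
byte 11: f1 ^ 4c = bd
byte 12: 98 ^ 7e = e6
byte 13: 08 ^ e2 = ea
byte 14: 74 ^ ef = 9b
byte 15: 33 ^ 48 = 7b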